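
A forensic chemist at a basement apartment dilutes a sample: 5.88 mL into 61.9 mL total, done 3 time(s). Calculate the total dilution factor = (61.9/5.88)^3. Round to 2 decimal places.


Dilution factor calculation:
Single dilution = V_total / V_sample = 61.9 / 5.88 ≈ 10.527211
Number of dilutions = 3
Total DF = (61.9 / 5.88)^3 (full precision, rounded at the end) = 1166.65

1166.65


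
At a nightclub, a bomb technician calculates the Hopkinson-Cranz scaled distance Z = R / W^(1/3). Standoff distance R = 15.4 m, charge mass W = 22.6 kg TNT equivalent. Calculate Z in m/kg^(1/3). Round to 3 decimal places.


Scaled distance calculation:
W^(1/3) = 22.6^(1/3) = 2.827284
Z = R / W^(1/3) = 15.4 / 2.827284
Z = 5.447 m/kg^(1/3)

5.447


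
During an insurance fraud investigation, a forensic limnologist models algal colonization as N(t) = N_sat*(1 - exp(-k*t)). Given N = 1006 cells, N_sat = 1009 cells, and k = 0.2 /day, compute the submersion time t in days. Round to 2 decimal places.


PMSI from diatom colonization curve:
N / N_sat = 1006 / 1009 = 0.997027
1 - N/N_sat = 0.002973
ln(1 - N/N_sat) = -5.818184
t = -ln(1 - N/N_sat) / k = -(-5.818184) / 0.2 = 29.09 days

29.09


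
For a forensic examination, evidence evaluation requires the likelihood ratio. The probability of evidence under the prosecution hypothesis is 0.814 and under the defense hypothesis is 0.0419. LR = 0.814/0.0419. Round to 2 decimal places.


Likelihood ratio calculation:
LR = P(E|Hp) / P(E|Hd)
LR = 0.814 / 0.0419
LR = 19.43

19.43


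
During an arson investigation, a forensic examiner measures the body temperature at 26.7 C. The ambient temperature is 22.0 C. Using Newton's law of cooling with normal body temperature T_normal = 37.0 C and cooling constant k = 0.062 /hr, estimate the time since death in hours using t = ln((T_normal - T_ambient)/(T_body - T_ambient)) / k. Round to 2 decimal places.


Using Newton's law of cooling:
t = ln((T_normal - T_ambient) / (T_body - T_ambient)) / k
T_normal - T_ambient = 15.0
T_body - T_ambient = 4.7
Ratio = 3.191489
ln(ratio) = 1.160488
t = 1.160488 / 0.062 = 18.72 hours

18.72


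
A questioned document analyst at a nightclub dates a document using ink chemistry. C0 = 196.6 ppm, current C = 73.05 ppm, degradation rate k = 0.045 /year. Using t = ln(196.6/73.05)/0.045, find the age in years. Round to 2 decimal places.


Document age estimation:
C0/C = 196.6 / 73.05 = 2.691307
ln(C0/C) = 0.990027
t = 0.990027 / 0.045 = 22.00 years

22.00


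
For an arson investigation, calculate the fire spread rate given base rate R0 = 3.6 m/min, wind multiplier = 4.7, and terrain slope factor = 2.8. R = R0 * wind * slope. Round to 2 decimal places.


Fire spread rate calculation:
R = R0 * wind_factor * slope_factor
= 3.6 * 4.7 * 2.8
= 16.92 * 2.8
= 47.38 m/min

47.38


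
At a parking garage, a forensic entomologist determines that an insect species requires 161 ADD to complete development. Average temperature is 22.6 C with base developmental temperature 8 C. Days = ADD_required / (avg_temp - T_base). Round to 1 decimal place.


Insect development time:
Effective temperature = avg_temp - T_base = 22.6 - 8 = 14.6 C
Days = ADD / effective_temp = 161 / 14.6 = 11.0 days

11.0


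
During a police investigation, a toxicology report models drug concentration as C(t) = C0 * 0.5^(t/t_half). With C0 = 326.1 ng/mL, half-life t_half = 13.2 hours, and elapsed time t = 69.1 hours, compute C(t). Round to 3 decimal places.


Drug concentration decay:
Number of half-lives = t / t_half = 69.1 / 13.2 = 5.234848
Decay factor = 0.5^5.234848 = 0.02655545
C(t) = 326.1 * 0.02655545 = 8.660 ng/mL

8.660


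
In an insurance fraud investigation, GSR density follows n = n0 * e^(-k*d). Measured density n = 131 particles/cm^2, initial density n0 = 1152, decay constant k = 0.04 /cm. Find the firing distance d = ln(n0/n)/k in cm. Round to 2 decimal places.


GSR distance calculation:
n0/n = 1152 / 131 = 8.793893
ln(n0/n) = 2.174058
d = 2.174058 / 0.04 = 54.35 cm

54.35


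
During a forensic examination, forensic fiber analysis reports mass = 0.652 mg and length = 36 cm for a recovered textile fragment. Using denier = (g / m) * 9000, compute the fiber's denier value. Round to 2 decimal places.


Denier calculation:
Mass in grams = 0.652 mg / 1000 = 0.000652 g
Length in meters = 36 cm / 100 = 0.36 m
Linear density = mass / length = 0.000652 / 0.36 = 0.00181111 g/m
Denier = (g/m) * 9000 = 0.00181111 * 9000 = 16.30

16.30


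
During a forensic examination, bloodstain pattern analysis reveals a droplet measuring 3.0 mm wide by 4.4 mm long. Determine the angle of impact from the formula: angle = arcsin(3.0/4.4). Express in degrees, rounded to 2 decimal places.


Blood spatter impact angle calculation:
width / length = 3.0 / 4.4 = 0.681818
angle = arcsin(0.681818)
angle = 42.99 degrees

42.99


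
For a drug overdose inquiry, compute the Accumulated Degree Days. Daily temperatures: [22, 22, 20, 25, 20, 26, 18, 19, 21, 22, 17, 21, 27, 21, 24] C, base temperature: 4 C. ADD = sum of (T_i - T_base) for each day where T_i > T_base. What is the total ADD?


Computing ADD day by day:
Day 1: max(0, 22 - 4) = 18
Day 2: max(0, 22 - 4) = 18
Day 3: max(0, 20 - 4) = 16
Day 4: max(0, 25 - 4) = 21
Day 5: max(0, 20 - 4) = 16
Day 6: max(0, 26 - 4) = 22
Day 7: max(0, 18 - 4) = 14
Day 8: max(0, 19 - 4) = 15
Day 9: max(0, 21 - 4) = 17
Day 10: max(0, 22 - 4) = 18
Day 11: max(0, 17 - 4) = 13
Day 12: max(0, 21 - 4) = 17
Day 13: max(0, 27 - 4) = 23
Day 14: max(0, 21 - 4) = 17
Day 15: max(0, 24 - 4) = 20
Total ADD = 265

265


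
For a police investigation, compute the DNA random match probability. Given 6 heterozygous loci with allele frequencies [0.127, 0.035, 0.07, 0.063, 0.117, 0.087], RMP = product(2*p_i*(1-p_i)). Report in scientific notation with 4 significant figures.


Computing RMP for 6 loci:
Locus 1: 2 * 0.127 * 0.873 = 0.221742
Locus 2: 2 * 0.035 * 0.965 = 0.06755
Locus 3: 2 * 0.07 * 0.93 = 0.1302
Locus 4: 2 * 0.063 * 0.937 = 0.118062
Locus 5: 2 * 0.117 * 0.883 = 0.206622
Locus 6: 2 * 0.087 * 0.913 = 0.158862
RMP = 7.558e-06

7.558e-06


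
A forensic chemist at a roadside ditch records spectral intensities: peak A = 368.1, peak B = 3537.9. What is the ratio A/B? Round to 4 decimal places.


Spectral peak ratio:
Peak A = 368.1 counts
Peak B = 3537.9 counts
Ratio = 368.1 / 3537.9 = 0.1040

0.1040


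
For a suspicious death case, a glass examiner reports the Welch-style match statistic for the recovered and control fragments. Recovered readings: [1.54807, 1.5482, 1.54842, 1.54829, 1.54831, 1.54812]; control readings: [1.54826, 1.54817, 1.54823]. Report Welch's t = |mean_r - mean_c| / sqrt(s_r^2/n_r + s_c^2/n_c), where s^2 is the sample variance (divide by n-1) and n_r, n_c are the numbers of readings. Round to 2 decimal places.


Welch's t-criterion for glass RI comparison:
Recovered mean = sum / n_r = 9.28941 / 6 = 1.548235
Control mean = sum / n_c = 4.64466 / 3 = 1.54822
Recovered sample variance s_r^2 = 1.691e-08
Control sample variance s_c^2 = 2.1e-09
Welch SE (unpooled) = sqrt(s_r^2/n_r + s_c^2/n_c) = sqrt(2.81833e-09 + 7e-10) = sqrt(3.51833e-09) = 5.93155e-05
|mean_r - mean_c| = 1.5e-05
t = 1.5e-05 / 5.93155e-05 = 0.25

0.25


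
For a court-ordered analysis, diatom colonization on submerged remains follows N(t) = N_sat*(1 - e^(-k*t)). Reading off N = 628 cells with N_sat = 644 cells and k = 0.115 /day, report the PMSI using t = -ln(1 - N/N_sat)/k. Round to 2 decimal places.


PMSI from diatom colonization curve:
N / N_sat = 628 / 644 = 0.975155
1 - N/N_sat = 0.024845
ln(1 - N/N_sat) = -3.695099
t = -ln(1 - N/N_sat) / k = -(-3.695099) / 0.115 = 32.13 days

32.13


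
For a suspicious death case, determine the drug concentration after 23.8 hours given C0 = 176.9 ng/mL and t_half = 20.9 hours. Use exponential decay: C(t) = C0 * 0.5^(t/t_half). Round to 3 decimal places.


Drug concentration decay:
Number of half-lives = t / t_half = 23.8 / 20.9 = 1.138756
Decay factor = 0.5^1.138756 = 0.45415101
C(t) = 176.9 * 0.45415101 = 80.339 ng/mL

80.339


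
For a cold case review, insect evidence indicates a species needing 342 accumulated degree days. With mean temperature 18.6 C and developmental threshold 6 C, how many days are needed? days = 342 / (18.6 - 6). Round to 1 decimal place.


Insect development time:
Effective temperature = avg_temp - T_base = 18.6 - 6 = 12.6 C
Days = ADD / effective_temp = 342 / 12.6 = 27.1 days

27.1


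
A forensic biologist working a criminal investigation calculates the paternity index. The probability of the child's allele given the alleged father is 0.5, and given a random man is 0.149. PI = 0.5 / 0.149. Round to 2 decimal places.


Paternity Index calculation:
PI = P(allele|father) / P(allele|random)
PI = 0.5 / 0.149
PI = 3.36

3.36


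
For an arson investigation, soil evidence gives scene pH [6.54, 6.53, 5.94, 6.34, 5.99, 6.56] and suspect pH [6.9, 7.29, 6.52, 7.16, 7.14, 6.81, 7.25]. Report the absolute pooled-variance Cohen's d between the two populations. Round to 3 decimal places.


Pooled-variance Cohen's d for soil pH comparison:
Scene mean = 37.9 / 6 = 6.316667
Suspect mean = 49.07 / 7 = 7.01
Scene sample variance s_s^2 = 0.080747
Suspect sample variance s_c^2 = 0.077933
Pooled variance = ((n_s-1)*s_s^2 + (n_c-1)*s_c^2) / (n_s + n_c - 2) = 0.079212
Pooled SD = sqrt(0.079212) = 0.281446
Mean difference = -0.693333
|d| = |-0.693333| / 0.281446 = 2.463

2.463


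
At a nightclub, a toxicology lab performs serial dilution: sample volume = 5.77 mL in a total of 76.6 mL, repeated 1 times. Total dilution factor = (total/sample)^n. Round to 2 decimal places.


Dilution factor calculation:
Single dilution = V_total / V_sample = 76.6 / 5.77 ≈ 13.275563
Number of dilutions = 1
Total DF = (76.6 / 5.77)^1 (full precision, rounded at the end) = 13.28

13.28


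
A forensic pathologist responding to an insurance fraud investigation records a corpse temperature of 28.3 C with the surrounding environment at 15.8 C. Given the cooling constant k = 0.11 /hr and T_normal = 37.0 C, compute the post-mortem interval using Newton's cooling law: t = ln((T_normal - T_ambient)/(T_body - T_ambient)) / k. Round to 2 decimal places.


Using Newton's law of cooling:
t = ln((T_normal - T_ambient) / (T_body - T_ambient)) / k
T_normal - T_ambient = 21.2
T_body - T_ambient = 12.5
Ratio = 1.696
ln(ratio) = 0.528273
t = 0.528273 / 0.11 = 4.80 hours

4.80


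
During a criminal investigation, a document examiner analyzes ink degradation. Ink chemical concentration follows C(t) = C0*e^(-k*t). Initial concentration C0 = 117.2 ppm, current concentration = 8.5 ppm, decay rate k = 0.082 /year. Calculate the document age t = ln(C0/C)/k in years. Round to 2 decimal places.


Document age estimation:
C0/C = 117.2 / 8.5 = 13.788235
ln(C0/C) = 2.623816
t = 2.623816 / 0.082 = 32.00 years

32.00


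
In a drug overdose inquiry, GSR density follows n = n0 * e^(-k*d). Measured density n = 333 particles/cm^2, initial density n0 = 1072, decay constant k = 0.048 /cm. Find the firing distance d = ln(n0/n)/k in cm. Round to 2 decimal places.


GSR distance calculation:
n0/n = 1072 / 333 = 3.219219
ln(n0/n) = 1.169139
d = 1.169139 / 0.048 = 24.36 cm

24.36


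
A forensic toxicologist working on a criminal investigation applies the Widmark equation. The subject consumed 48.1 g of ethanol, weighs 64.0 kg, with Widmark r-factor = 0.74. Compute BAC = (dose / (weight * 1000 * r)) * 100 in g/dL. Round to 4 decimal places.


Applying the Widmark formula:
BAC = (dose_g / (body_wt * 1000 * r)) * 100
Denominator = 64.0 * 1000 * 0.74 = 47360
BAC = (48.1 / 47360) * 100
BAC = 0.1016 g/dL

0.1016


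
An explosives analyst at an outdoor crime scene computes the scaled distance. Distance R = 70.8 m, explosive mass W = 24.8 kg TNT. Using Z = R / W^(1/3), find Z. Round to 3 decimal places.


Scaled distance calculation:
W^(1/3) = 24.8^(1/3) = 2.916199
Z = R / W^(1/3) = 70.8 / 2.916199
Z = 24.278 m/kg^(1/3)

24.278


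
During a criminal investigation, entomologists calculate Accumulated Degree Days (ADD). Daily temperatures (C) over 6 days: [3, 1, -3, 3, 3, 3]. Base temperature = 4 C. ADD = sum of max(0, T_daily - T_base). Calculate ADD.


Computing ADD day by day:
Day 1: max(0, 3 - 4) = 0
Day 2: max(0, 1 - 4) = 0
Day 3: max(0, -3 - 4) = 0
Day 4: max(0, 3 - 4) = 0
Day 5: max(0, 3 - 4) = 0
Day 6: max(0, 3 - 4) = 0
Total ADD = 0

0


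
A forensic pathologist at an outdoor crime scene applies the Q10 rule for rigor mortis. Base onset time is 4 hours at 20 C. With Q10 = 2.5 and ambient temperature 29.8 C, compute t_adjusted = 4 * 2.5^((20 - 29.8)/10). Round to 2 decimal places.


Rigor mortis time adjustment:
Exponent = (T_ref - T_actual) / 10 = (20 - 29.8) / 10 = -0.98
Q10 factor = 2.5^-0.98 = 0.4074
t_adjusted = 4 * 0.4074 = 1.63 hours

1.63


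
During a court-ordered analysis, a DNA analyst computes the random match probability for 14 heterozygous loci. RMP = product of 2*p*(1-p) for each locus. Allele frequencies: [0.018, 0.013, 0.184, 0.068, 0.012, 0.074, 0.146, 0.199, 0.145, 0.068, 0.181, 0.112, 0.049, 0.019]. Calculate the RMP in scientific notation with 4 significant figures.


Computing RMP for 14 loci:
Locus 1: 2 * 0.018 * 0.982 = 0.035352
Locus 2: 2 * 0.013 * 0.987 = 0.025662
Locus 3: 2 * 0.184 * 0.816 = 0.300288
Locus 4: 2 * 0.068 * 0.932 = 0.126752
Locus 5: 2 * 0.012 * 0.988 = 0.023712
Locus 6: 2 * 0.074 * 0.926 = 0.137048
Locus 7: 2 * 0.146 * 0.854 = 0.249368
Locus 8: 2 * 0.199 * 0.801 = 0.318798
Locus 9: 2 * 0.145 * 0.855 = 0.24795
Locus 10: 2 * 0.068 * 0.932 = 0.126752
Locus 11: 2 * 0.181 * 0.819 = 0.296478
Locus 12: 2 * 0.112 * 0.888 = 0.198912
Locus 13: 2 * 0.049 * 0.951 = 0.093198
Locus 14: 2 * 0.019 * 0.981 = 0.037278
RMP = 5.744e-14

5.744e-14


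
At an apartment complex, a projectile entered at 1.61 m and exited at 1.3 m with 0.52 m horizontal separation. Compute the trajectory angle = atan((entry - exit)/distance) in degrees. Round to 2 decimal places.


Bullet trajectory angle:
Height difference = 1.61 - 1.3 = 0.31 m
angle = atan(0.31 / 0.52)
angle = atan(0.596154)
angle = 30.80 degrees

30.80


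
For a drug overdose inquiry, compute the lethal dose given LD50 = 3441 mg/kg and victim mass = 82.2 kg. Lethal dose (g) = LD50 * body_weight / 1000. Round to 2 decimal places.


Lethal dose calculation:
Lethal dose = LD50 * body_weight / 1000
= 3441 * 82.2 / 1000
= 282850.2 / 1000
= 282.85 g

282.85


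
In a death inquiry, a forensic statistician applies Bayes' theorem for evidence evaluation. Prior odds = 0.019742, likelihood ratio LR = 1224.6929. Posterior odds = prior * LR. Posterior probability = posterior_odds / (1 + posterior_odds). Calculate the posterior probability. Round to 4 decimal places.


Bayesian evidence evaluation:
Posterior odds = prior_odds * LR = 0.019742 * 1224.6929 = 24.17789
Posterior probability = posterior_odds / (1 + posterior_odds)
= 24.17789 / (1 + 24.17789)
= 24.17789 / 25.17789
= 0.9603

0.9603


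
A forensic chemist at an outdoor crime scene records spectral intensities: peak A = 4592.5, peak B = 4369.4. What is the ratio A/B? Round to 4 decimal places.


Spectral peak ratio:
Peak A = 4592.5 counts
Peak B = 4369.4 counts
Ratio = 4592.5 / 4369.4 = 1.0511

1.0511


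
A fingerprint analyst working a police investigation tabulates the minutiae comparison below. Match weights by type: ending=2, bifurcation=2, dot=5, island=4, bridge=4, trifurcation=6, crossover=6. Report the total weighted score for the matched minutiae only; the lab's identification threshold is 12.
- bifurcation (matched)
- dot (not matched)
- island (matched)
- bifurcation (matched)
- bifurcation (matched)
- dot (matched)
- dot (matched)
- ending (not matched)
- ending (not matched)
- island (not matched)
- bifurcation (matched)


Weighted minutiae match score:
  bifurcation: matched, +2 (running total 2)
  dot: not matched, +0
  island: matched, +4 (running total 6)
  bifurcation: matched, +2 (running total 8)
  bifurcation: matched, +2 (running total 10)
  dot: matched, +5 (running total 15)
  dot: matched, +5 (running total 20)
  ending: not matched, +0
  ending: not matched, +0
  island: not matched, +0
  bifurcation: matched, +2 (running total 22)
Total score = 22
Threshold = 12; verdict = identification

22


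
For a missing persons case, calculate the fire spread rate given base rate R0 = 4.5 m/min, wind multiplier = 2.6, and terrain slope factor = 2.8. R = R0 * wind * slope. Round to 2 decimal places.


Fire spread rate calculation:
R = R0 * wind_factor * slope_factor
= 4.5 * 2.6 * 2.8
= 11.7 * 2.8
= 32.76 m/min

32.76


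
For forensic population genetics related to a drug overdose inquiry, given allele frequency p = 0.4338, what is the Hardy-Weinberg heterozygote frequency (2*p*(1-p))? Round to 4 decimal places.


Hardy-Weinberg heterozygote frequency:
q = 1 - p = 1 - 0.4338 = 0.5662
2pq = 2 * 0.4338 * 0.5662 = 0.4912

0.4912


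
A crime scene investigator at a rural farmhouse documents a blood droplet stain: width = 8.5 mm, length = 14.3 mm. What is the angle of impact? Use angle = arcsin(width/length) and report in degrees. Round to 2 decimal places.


Blood spatter impact angle calculation:
width / length = 8.5 / 14.3 = 0.594406
angle = arcsin(0.594406)
angle = 36.47 degrees

36.47


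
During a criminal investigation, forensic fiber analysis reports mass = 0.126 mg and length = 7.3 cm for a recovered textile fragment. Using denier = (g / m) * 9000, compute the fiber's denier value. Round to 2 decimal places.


Denier calculation:
Mass in grams = 0.126 mg / 1000 = 0.000126 g
Length in meters = 7.3 cm / 100 = 0.073 m
Linear density = mass / length = 0.000126 / 0.073 = 0.00172603 g/m
Denier = (g/m) * 9000 = 0.00172603 * 9000 = 15.53

15.53


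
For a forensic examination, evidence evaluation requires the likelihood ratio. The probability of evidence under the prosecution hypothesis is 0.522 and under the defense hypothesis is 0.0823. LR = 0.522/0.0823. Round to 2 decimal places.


Likelihood ratio calculation:
LR = P(E|Hp) / P(E|Hd)
LR = 0.522 / 0.0823
LR = 6.34

6.34


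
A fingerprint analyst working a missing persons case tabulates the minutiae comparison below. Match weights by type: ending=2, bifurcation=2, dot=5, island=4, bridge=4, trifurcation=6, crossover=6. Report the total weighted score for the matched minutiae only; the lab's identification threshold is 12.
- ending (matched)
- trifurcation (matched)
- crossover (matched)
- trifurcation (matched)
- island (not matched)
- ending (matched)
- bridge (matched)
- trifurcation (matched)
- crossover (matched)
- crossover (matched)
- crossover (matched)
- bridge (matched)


Weighted minutiae match score:
  ending: matched, +2 (running total 2)
  trifurcation: matched, +6 (running total 8)
  crossover: matched, +6 (running total 14)
  trifurcation: matched, +6 (running total 20)
  island: not matched, +0
  ending: matched, +2 (running total 22)
  bridge: matched, +4 (running total 26)
  trifurcation: matched, +6 (running total 32)
  crossover: matched, +6 (running total 38)
  crossover: matched, +6 (running total 44)
  crossover: matched, +6 (running total 50)
  bridge: matched, +4 (running total 54)
Total score = 54
Threshold = 12; verdict = identification

54


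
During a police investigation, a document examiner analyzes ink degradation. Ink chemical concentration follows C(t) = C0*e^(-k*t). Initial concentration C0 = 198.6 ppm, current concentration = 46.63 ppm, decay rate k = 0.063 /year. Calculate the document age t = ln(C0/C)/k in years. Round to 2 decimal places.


Document age estimation:
C0/C = 198.6 / 46.63 = 4.259061
ln(C0/C) = 1.449049
t = 1.449049 / 0.063 = 23.00 years

23.00


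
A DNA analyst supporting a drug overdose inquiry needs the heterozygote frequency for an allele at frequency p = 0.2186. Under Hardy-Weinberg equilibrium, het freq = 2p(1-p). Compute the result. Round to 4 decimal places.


Hardy-Weinberg heterozygote frequency:
q = 1 - p = 1 - 0.2186 = 0.7814
2pq = 2 * 0.2186 * 0.7814 = 0.3416

0.3416


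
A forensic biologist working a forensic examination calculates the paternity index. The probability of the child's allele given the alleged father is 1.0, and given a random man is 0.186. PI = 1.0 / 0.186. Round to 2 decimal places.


Paternity Index calculation:
PI = P(allele|father) / P(allele|random)
PI = 1.0 / 0.186
PI = 5.38

5.38


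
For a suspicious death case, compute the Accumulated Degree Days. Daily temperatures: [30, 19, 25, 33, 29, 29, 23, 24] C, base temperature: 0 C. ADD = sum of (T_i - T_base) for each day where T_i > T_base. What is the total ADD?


Computing ADD day by day:
Day 1: max(0, 30 - 0) = 30
Day 2: max(0, 19 - 0) = 19
Day 3: max(0, 25 - 0) = 25
Day 4: max(0, 33 - 0) = 33
Day 5: max(0, 29 - 0) = 29
Day 6: max(0, 29 - 0) = 29
Day 7: max(0, 23 - 0) = 23
Day 8: max(0, 24 - 0) = 24
Total ADD = 212

212


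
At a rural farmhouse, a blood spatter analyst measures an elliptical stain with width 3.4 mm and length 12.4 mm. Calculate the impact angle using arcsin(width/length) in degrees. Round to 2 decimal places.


Blood spatter impact angle calculation:
width / length = 3.4 / 12.4 = 0.274194
angle = arcsin(0.274194)
angle = 15.91 degrees

15.91


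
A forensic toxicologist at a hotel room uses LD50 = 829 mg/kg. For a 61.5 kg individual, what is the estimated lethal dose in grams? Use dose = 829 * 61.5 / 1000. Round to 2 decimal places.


Lethal dose calculation:
Lethal dose = LD50 * body_weight / 1000
= 829 * 61.5 / 1000
= 50983.5 / 1000
= 50.98 g

50.98


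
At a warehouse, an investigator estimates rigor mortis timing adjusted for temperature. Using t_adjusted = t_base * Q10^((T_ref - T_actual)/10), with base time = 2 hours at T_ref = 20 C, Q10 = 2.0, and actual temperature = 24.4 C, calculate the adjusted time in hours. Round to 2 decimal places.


Rigor mortis time adjustment:
Exponent = (T_ref - T_actual) / 10 = (20 - 24.4) / 10 = -0.44
Q10 factor = 2.0^-0.44 = 0.73713
t_adjusted = 2 * 0.73713 = 1.47 hours

1.47


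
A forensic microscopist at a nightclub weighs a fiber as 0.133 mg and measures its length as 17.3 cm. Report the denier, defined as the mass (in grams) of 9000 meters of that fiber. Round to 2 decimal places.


Denier calculation:
Mass in grams = 0.133 mg / 1000 = 0.000133 g
Length in meters = 17.3 cm / 100 = 0.173 m
Linear density = mass / length = 0.000133 / 0.173 = 0.00076879 g/m
Denier = (g/m) * 9000 = 0.00076879 * 9000 = 6.92

6.92


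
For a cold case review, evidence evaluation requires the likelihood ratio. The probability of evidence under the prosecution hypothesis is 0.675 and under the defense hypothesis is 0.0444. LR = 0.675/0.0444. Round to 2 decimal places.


Likelihood ratio calculation:
LR = P(E|Hp) / P(E|Hd)
LR = 0.675 / 0.0444
LR = 15.20

15.20


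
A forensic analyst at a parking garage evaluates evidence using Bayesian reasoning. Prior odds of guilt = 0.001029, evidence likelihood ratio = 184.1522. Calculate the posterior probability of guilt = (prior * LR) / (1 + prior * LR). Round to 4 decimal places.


Bayesian evidence evaluation:
Posterior odds = prior_odds * LR = 0.001029 * 184.1522 = 0.1894926
Posterior probability = posterior_odds / (1 + posterior_odds)
= 0.1894926 / (1 + 0.1894926)
= 0.1894926 / 1.1894926
= 0.1593

0.1593


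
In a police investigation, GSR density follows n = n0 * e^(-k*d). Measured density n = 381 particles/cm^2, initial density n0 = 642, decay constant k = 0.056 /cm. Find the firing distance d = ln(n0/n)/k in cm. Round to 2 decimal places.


GSR distance calculation:
n0/n = 642 / 381 = 1.685039
ln(n0/n) = 0.521789
d = 0.521789 / 0.056 = 9.32 cm

9.32


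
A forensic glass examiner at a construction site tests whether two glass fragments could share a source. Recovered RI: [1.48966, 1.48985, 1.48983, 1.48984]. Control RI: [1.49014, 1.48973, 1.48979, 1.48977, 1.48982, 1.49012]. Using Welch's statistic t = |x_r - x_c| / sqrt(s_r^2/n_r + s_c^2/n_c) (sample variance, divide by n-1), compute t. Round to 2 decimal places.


Welch's t-criterion for glass RI comparison:
Recovered mean = sum / n_r = 5.95918 / 4 = 1.489795
Control mean = sum / n_c = 8.93937 / 6 = 1.489895
Recovered sample variance s_r^2 = 8.16667e-09
Control sample variance s_c^2 = 3.403e-08
Welch SE (unpooled) = sqrt(s_r^2/n_r + s_c^2/n_c) = sqrt(2.04167e-09 + 5.67167e-09) = sqrt(7.71334e-09) = 8.78256e-05
|mean_r - mean_c| = 0.0001
t = 0.0001 / 8.78256e-05 = 1.14

1.14


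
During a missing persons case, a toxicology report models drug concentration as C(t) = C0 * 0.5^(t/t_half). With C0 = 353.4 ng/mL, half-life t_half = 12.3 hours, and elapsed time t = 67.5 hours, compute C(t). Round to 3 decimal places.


Drug concentration decay:
Number of half-lives = t / t_half = 67.5 / 12.3 = 5.487805
Decay factor = 0.5^5.487805 = 0.02228466
C(t) = 353.4 * 0.02228466 = 7.875 ng/mL

7.875


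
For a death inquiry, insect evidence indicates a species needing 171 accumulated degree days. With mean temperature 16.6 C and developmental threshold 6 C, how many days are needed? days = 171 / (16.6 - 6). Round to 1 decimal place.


Insect development time:
Effective temperature = avg_temp - T_base = 16.6 - 6 = 10.6 C
Days = ADD / effective_temp = 171 / 10.6 = 16.1 days

16.1


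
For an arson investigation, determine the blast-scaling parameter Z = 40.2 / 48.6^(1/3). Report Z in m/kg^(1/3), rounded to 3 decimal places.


Scaled distance calculation:
W^(1/3) = 48.6^(1/3) = 3.649321
Z = R / W^(1/3) = 40.2 / 3.649321
Z = 11.016 m/kg^(1/3)

11.016


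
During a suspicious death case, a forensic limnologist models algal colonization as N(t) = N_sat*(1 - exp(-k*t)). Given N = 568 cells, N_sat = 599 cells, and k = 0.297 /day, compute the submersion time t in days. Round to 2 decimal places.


PMSI from diatom colonization curve:
N / N_sat = 568 / 599 = 0.948247
1 - N/N_sat = 0.051753
ln(1 - N/N_sat) = -2.961273
t = -ln(1 - N/N_sat) / k = -(-2.961273) / 0.297 = 9.97 days

9.97


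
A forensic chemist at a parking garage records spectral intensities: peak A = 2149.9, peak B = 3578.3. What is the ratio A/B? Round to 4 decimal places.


Spectral peak ratio:
Peak A = 2149.9 counts
Peak B = 3578.3 counts
Ratio = 2149.9 / 3578.3 = 0.6008

0.6008


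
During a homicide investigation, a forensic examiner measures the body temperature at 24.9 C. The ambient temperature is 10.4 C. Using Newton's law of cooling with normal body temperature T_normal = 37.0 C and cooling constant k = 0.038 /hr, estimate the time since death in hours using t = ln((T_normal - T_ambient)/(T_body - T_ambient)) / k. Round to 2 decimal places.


Using Newton's law of cooling:
t = ln((T_normal - T_ambient) / (T_body - T_ambient)) / k
T_normal - T_ambient = 26.6
T_body - T_ambient = 14.5
Ratio = 1.834483
ln(ratio) = 0.606763
t = 0.606763 / 0.038 = 15.97 hours

15.97


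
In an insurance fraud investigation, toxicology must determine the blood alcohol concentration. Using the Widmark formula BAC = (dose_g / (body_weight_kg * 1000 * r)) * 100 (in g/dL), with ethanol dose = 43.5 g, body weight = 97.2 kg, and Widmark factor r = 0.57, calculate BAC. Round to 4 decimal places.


Applying the Widmark formula:
BAC = (dose_g / (body_wt * 1000 * r)) * 100
Denominator = 97.2 * 1000 * 0.57 = 55404
BAC = (43.5 / 55404) * 100
BAC = 0.0785 g/dL

0.0785


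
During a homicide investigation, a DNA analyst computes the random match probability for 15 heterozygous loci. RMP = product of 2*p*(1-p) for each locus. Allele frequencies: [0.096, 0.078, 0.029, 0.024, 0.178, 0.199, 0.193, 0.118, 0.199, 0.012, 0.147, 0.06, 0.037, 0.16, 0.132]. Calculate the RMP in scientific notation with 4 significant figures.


Computing RMP for 15 loci:
Locus 1: 2 * 0.096 * 0.904 = 0.173568
Locus 2: 2 * 0.078 * 0.922 = 0.143832
Locus 3: 2 * 0.029 * 0.971 = 0.056318
Locus 4: 2 * 0.024 * 0.976 = 0.046848
Locus 5: 2 * 0.178 * 0.822 = 0.292632
Locus 6: 2 * 0.199 * 0.801 = 0.318798
Locus 7: 2 * 0.193 * 0.807 = 0.311502
Locus 8: 2 * 0.118 * 0.882 = 0.208152
Locus 9: 2 * 0.199 * 0.801 = 0.318798
Locus 10: 2 * 0.012 * 0.988 = 0.023712
Locus 11: 2 * 0.147 * 0.853 = 0.250782
Locus 12: 2 * 0.06 * 0.94 = 0.1128
Locus 13: 2 * 0.037 * 0.963 = 0.071262
Locus 14: 2 * 0.16 * 0.84 = 0.2688
Locus 15: 2 * 0.132 * 0.868 = 0.229152
RMP = 3.740e-13

3.740e-13


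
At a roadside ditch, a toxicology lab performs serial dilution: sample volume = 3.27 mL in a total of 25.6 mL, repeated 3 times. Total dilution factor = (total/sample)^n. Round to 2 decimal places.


Dilution factor calculation:
Single dilution = V_total / V_sample = 25.6 / 3.27 ≈ 7.828746
Number of dilutions = 3
Total DF = (25.6 / 3.27)^3 (full precision, rounded at the end) = 479.82

479.82


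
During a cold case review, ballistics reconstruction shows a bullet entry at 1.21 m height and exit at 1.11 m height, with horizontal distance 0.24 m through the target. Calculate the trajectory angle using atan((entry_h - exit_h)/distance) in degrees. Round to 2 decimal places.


Bullet trajectory angle:
Height difference = 1.21 - 1.11 = 0.1 m
angle = atan(0.1 / 0.24)
angle = atan(0.416667)
angle = 22.62 degrees

22.62


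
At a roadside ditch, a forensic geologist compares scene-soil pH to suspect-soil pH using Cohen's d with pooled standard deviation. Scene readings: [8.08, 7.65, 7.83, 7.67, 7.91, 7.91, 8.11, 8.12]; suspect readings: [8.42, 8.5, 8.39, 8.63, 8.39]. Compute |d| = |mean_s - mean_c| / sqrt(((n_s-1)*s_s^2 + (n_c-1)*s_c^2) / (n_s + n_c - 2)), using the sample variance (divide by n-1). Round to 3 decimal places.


Pooled-variance Cohen's d for soil pH comparison:
Scene mean = 63.28 / 8 = 7.91
Suspect mean = 42.33 / 5 = 8.466
Scene sample variance s_s^2 = 0.034943
Suspect sample variance s_c^2 = 0.01043
Pooled variance = ((n_s-1)*s_s^2 + (n_c-1)*s_c^2) / (n_s + n_c - 2) = 0.026029
Pooled SD = sqrt(0.026029) = 0.161335
Mean difference = -0.556
|d| = |-0.556| / 0.161335 = 3.446

3.446


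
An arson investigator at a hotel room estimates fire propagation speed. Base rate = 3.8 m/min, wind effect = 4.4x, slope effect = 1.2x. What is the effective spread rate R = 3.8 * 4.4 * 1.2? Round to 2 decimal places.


Fire spread rate calculation:
R = R0 * wind_factor * slope_factor
= 3.8 * 4.4 * 1.2
= 16.72 * 1.2
= 20.06 m/min

20.06


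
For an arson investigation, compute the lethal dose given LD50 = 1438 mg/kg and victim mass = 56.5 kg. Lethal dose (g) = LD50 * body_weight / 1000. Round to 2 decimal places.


Lethal dose calculation:
Lethal dose = LD50 * body_weight / 1000
= 1438 * 56.5 / 1000
= 81247 / 1000
= 81.25 g

81.25


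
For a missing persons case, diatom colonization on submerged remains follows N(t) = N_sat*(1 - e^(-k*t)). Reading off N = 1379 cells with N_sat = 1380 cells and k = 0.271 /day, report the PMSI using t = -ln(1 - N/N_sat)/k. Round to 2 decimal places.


PMSI from diatom colonization curve:
N / N_sat = 1379 / 1380 = 0.999275
1 - N/N_sat = 0.000725
ln(1 - N/N_sat) = -7.229339
t = -ln(1 - N/N_sat) / k = -(-7.229339) / 0.271 = 26.68 days

26.68


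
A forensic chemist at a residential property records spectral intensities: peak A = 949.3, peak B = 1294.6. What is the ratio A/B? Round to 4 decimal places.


Spectral peak ratio:
Peak A = 949.3 counts
Peak B = 1294.6 counts
Ratio = 949.3 / 1294.6 = 0.7333

0.7333


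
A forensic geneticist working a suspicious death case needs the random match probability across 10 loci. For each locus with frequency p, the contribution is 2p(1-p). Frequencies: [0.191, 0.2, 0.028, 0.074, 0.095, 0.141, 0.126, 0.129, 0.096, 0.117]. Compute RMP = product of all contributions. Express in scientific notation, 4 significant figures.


Computing RMP for 10 loci:
Locus 1: 2 * 0.191 * 0.809 = 0.309038
Locus 2: 2 * 0.2 * 0.8 = 0.32
Locus 3: 2 * 0.028 * 0.972 = 0.054432
Locus 4: 2 * 0.074 * 0.926 = 0.137048
Locus 5: 2 * 0.095 * 0.905 = 0.17195
Locus 6: 2 * 0.141 * 0.859 = 0.242238
Locus 7: 2 * 0.126 * 0.874 = 0.220248
Locus 8: 2 * 0.129 * 0.871 = 0.224718
Locus 9: 2 * 0.096 * 0.904 = 0.173568
Locus 10: 2 * 0.117 * 0.883 = 0.206622
RMP = 5.454e-08

5.454e-08


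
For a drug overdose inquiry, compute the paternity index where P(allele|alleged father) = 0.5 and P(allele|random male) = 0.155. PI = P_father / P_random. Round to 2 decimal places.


Paternity Index calculation:
PI = P(allele|father) / P(allele|random)
PI = 0.5 / 0.155
PI = 3.23

3.23


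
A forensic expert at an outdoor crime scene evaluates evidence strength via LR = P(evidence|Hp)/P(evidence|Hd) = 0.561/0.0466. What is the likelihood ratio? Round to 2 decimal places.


Likelihood ratio calculation:
LR = P(E|Hp) / P(E|Hd)
LR = 0.561 / 0.0466
LR = 12.04

12.04


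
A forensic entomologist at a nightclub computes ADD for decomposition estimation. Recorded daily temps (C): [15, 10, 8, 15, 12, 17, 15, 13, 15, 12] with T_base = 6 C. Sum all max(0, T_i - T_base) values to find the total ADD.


Computing ADD day by day:
Day 1: max(0, 15 - 6) = 9
Day 2: max(0, 10 - 6) = 4
Day 3: max(0, 8 - 6) = 2
Day 4: max(0, 15 - 6) = 9
Day 5: max(0, 12 - 6) = 6
Day 6: max(0, 17 - 6) = 11
Day 7: max(0, 15 - 6) = 9
Day 8: max(0, 13 - 6) = 7
Day 9: max(0, 15 - 6) = 9
Day 10: max(0, 12 - 6) = 6
Total ADD = 72

72


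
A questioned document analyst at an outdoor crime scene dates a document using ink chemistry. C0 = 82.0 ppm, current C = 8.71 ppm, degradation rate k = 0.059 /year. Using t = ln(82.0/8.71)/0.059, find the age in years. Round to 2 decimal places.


Document age estimation:
C0/C = 82.0 / 8.71 = 9.414466
ln(C0/C) = 2.242247
t = 2.242247 / 0.059 = 38.00 years

38.00


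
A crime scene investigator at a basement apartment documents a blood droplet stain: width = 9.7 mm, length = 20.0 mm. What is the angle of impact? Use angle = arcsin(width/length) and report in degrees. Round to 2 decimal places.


Blood spatter impact angle calculation:
width / length = 9.7 / 20.0 = 0.485
angle = arcsin(0.485)
angle = 29.01 degrees

29.01


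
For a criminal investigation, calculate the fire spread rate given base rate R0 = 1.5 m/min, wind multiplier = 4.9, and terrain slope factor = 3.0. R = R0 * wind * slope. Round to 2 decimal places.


Fire spread rate calculation:
R = R0 * wind_factor * slope_factor
= 1.5 * 4.9 * 3.0
= 7.35 * 3.0
= 22.05 m/min

22.05


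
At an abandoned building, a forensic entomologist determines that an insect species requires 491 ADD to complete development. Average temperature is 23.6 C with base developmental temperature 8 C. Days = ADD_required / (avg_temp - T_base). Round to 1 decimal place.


Insect development time:
Effective temperature = avg_temp - T_base = 23.6 - 8 = 15.6 C
Days = ADD / effective_temp = 491 / 15.6 = 31.5 days

31.5


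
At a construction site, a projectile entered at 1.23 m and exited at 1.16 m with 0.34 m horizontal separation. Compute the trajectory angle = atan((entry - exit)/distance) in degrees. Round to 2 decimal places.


Bullet trajectory angle:
Height difference = 1.23 - 1.16 = 0.07 m
angle = atan(0.07 / 0.34)
angle = atan(0.205882)
angle = 11.63 degrees

11.63


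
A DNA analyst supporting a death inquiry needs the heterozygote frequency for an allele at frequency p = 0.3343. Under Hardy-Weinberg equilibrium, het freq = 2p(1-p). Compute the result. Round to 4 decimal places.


Hardy-Weinberg heterozygote frequency:
q = 1 - p = 1 - 0.3343 = 0.6657
2pq = 2 * 0.3343 * 0.6657 = 0.4451

0.4451


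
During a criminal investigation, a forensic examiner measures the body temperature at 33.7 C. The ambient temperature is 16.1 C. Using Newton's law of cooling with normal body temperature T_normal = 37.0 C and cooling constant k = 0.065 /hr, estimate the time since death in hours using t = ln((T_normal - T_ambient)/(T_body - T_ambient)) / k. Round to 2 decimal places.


Using Newton's law of cooling:
t = ln((T_normal - T_ambient) / (T_body - T_ambient)) / k
T_normal - T_ambient = 20.9
T_body - T_ambient = 17.6
Ratio = 1.1875
ln(ratio) = 0.17185
t = 0.17185 / 0.065 = 2.64 hours

2.64


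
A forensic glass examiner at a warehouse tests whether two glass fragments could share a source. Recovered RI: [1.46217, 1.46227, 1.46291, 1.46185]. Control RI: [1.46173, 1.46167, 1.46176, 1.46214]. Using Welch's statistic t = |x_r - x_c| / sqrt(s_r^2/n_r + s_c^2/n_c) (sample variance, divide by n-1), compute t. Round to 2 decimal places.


Welch's t-criterion for glass RI comparison:
Recovered mean = sum / n_r = 5.8492 / 4 = 1.4623
Control mean = sum / n_c = 5.8473 / 4 = 1.461825
Recovered sample variance s_r^2 = 1.97467e-07
Control sample variance s_c^2 = 4.55e-08
Welch SE (unpooled) = sqrt(s_r^2/n_r + s_c^2/n_c) = sqrt(4.93667e-08 + 1.1375e-08) = sqrt(6.07417e-08) = 0.000246458
|mean_r - mean_c| = 0.000475
t = 0.000475 / 0.000246458 = 1.93

1.93


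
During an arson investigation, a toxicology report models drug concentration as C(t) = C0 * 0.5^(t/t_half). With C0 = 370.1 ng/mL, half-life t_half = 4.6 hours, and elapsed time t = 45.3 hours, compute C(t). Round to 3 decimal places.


Drug concentration decay:
Number of half-lives = t / t_half = 45.3 / 4.6 = 9.847826
Decay factor = 0.5^9.847826 = 0.0010852
C(t) = 370.1 * 0.0010852 = 0.402 ng/mL

0.402


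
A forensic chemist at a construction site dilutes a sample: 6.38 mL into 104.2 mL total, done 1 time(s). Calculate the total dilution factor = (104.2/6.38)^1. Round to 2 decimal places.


Dilution factor calculation:
Single dilution = V_total / V_sample = 104.2 / 6.38 ≈ 16.332288
Number of dilutions = 1
Total DF = (104.2 / 6.38)^1 (full precision, rounded at the end) = 16.33

16.33


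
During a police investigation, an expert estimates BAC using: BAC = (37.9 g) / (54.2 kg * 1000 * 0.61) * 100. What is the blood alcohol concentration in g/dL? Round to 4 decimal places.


Applying the Widmark formula:
BAC = (dose_g / (body_wt * 1000 * r)) * 100
Denominator = 54.2 * 1000 * 0.61 = 33062
BAC = (37.9 / 33062) * 100
BAC = 0.1146 g/dL

0.1146


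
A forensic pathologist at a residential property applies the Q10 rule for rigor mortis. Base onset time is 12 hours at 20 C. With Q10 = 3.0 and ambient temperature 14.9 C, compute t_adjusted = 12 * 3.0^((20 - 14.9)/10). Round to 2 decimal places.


Rigor mortis time adjustment:
Exponent = (T_ref - T_actual) / 10 = (20 - 14.9) / 10 = 0.51
Q10 factor = 3.0^0.51 = 1.75118
t_adjusted = 12 * 1.75118 = 21.01 hours

21.01


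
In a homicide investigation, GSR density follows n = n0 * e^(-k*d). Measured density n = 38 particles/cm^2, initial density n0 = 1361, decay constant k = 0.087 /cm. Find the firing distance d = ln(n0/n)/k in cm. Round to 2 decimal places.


GSR distance calculation:
n0/n = 1361 / 38 = 35.815789
ln(n0/n) = 3.578389
d = 3.578389 / 0.087 = 41.13 cm

41.13


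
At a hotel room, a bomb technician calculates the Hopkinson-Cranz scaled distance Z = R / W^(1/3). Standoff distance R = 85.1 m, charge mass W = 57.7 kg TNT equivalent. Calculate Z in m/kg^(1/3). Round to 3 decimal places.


Scaled distance calculation:
W^(1/3) = 57.7^(1/3) = 3.864191
Z = R / W^(1/3) = 85.1 / 3.864191
Z = 22.023 m/kg^(1/3)

22.023


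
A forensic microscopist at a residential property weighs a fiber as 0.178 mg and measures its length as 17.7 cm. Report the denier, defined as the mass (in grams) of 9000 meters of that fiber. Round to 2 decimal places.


Denier calculation:
Mass in grams = 0.178 mg / 1000 = 0.000178 g
Length in meters = 17.7 cm / 100 = 0.177 m
Linear density = mass / length = 0.000178 / 0.177 = 0.00100565 g/m
Denier = (g/m) * 9000 = 0.00100565 * 9000 = 9.05

9.05


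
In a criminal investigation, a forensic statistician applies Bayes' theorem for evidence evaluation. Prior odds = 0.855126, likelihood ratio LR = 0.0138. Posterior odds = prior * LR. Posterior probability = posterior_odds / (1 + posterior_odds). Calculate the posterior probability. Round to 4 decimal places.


Bayesian evidence evaluation:
Posterior odds = prior_odds * LR = 0.855126 * 0.0138 = 0.01180074
Posterior probability = posterior_odds / (1 + posterior_odds)
= 0.01180074 / (1 + 0.01180074)
= 0.01180074 / 1.01180074
= 0.0117

0.0117
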